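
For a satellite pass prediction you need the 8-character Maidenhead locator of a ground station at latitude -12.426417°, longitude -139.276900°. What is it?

CH07in67

Add 180° to longitude and 90° to latitude: 40.72310, 77.57358.
Field: lon ⌊40.72310/20⌋ = 2 → C; lat ⌊77.57358/10⌋ = 7 → H.
Square: lon ⌊0.72310/2⌋ = 0; lat ⌊7.57358/1⌋ = 7.
Subsquare: lon ⌊0.72310/0.0833333⌋ = 8 → i; lat ⌊0.57358/0.0416667⌋ = 13 → n.
Extended square: lon ⌊0.05643/0.00833333⌋ = 6; lat ⌊0.03192/0.00416667⌋ = 7.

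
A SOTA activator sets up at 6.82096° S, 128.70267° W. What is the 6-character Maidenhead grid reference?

CI53pe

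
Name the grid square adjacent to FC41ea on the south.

FC40ex

Latitude subsquare a = 0; −1 → -1, wraps to 23 = x, carry into square.
Latitude square 1; −1 → 0.
The longitude characters are unchanged.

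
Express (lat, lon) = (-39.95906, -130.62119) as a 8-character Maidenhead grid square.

CF40qa59

Shift to the Maidenhead origin (180°W, 90°S): lon 49.37881, lat 50.04094.
Field: lon ⌊49.37881/20⌋ = 2 → C; lat ⌊50.04094/10⌋ = 5 → F.
Square: lon ⌊9.37881/2⌋ = 4; lat ⌊0.04094/1⌋ = 0.
Subsquare: lon ⌊1.37881/0.0833333⌋ = 16 → q; lat ⌊0.04094/0.0416667⌋ = 0 → a.
Extended square: lon ⌊0.04548/0.00833333⌋ = 5; lat ⌊0.04094/0.00416667⌋ = 9.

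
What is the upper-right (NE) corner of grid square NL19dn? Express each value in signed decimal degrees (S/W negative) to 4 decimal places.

Field N=13, L=11: +13·20° lon, +11·10° lat → SW at lon 80°, lat 20°.
Square 1, 9: +1·2° lon, +9·1° lat → SW at lon 82°, lat 29°.
Subsquare d=3, n=13: +3·0.0833333° lon, +13·0.0416667° lat → SW at lon 82.25°, lat 29.5417°.
Cell spans 0.0833333° lon × 0.0416667° lat. NE corner is SW corner plus one full cell.
latitude 29.5833, longitude 82.3333.

29.5833, 82.3333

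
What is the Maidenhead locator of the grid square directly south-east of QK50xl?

Longitude subsquare x = 23; +1 → 24, wraps to 0 = a, carry into square.
Longitude square 5; +1 → 6.
Latitude subsquare l = 11; −1 → 10 = k.

QK60ak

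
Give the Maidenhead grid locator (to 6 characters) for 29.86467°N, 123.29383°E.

Shift to the Maidenhead origin (180°W, 90°S): lon 303.2938, lat 119.8647.
Field (20°×10°, letters A–R): lon ⌊303.2938/20⌋ = 15 → P; lat ⌊119.8647/10⌋ = 11 → L.
Square (2°×1°, digits 0–9): lon ⌊3.2938/2⌋ = 1; lat ⌊9.8647/1⌋ = 9.
Subsquare (5′×2.5′, letters a–x): lon ⌊1.2938/0.0833333⌋ = 15 → p; lat ⌊0.8647/0.0416667⌋ = 20 → u.

PL19pu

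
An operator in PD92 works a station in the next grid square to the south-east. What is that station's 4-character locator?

QD01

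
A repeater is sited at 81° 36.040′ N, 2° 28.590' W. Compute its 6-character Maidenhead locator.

Shift to the Maidenhead origin (180°W, 90°S): lon 177.5235, lat 171.6007.
Field: lon ⌊177.5235/20⌋ = 8 → I; lat ⌊171.6007/10⌋ = 17 → R.
Square: lon ⌊17.5235/2⌋ = 8; lat ⌊1.6007/1⌋ = 1.
Subsquare: lon ⌊1.5235/0.0833333⌋ = 18 → s; lat ⌊0.6007/0.0416667⌋ = 14 → o.

IR81so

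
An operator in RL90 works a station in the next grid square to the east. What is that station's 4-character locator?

Longitude square 9; +1 → 10, wraps to 0, carry into field.
Longitude field R = 17; +1 → 18, wraps to 0 = A, wrapping around the antimeridian.
The latitude characters are unchanged.

AL00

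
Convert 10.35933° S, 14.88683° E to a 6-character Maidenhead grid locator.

Offset from 180°W / 90°S: lon 194.8868°, lat 79.6407°.
Field: lon ⌊194.8868/20⌋ = 9 → J; lat ⌊79.6407/10⌋ = 7 → H.
Square: lon ⌊14.8868/2⌋ = 7; lat ⌊9.6407/1⌋ = 9.
Subsquare: lon ⌊0.8868/0.0833333⌋ = 10 → k; lat ⌊0.6407/0.0416667⌋ = 15 → p.

JH79kp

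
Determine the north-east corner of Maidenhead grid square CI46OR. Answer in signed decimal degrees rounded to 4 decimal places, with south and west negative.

-3.2500, -130.7500

Field C=2, I=8: +2·20° lon, +8·10° lat → SW at lon -140°, lat -10°.
Square 4, 6: +4·2° lon, +6·1° lat → SW at lon -132°, lat -4°.
Subsquare o=14, r=17: +14·0.0833333° lon, +17·0.0416667° lat → SW at lon -130.833°, lat -3.29167°.
Cell spans 0.0833333° lon × 0.0416667° lat. NE corner is SW corner plus one full cell.
latitude -3.2500, longitude -130.7500.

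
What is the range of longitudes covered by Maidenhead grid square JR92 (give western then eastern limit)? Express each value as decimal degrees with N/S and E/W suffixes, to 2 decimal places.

18.00° E, 20.00° E

Field J=9, R=17: +9·20° lon, +17·10° lat → SW at lon 0°, lat 80°.
Square 9, 2: +9·2° lon, +2·1° lat → SW at lon 18°, lat 82°.
Cell spans 2° lon × 1° lat.
west 18.00° E, east 20.00° E.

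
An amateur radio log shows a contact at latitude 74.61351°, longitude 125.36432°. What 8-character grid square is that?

PQ24qo37

Offset from 180°W / 90°S: lon 305.36432°, lat 164.61351°.
Field: lon ⌊305.36432/20⌋ = 15 → P; lat ⌊164.61351/10⌋ = 16 → Q.
Square: lon ⌊5.36432/2⌋ = 2; lat ⌊4.61351/1⌋ = 4.
Subsquare: lon ⌊1.36432/0.0833333⌋ = 16 → q; lat ⌊0.61351/0.0416667⌋ = 14 → o.
Extended square: lon ⌊0.03099/0.00833333⌋ = 3; lat ⌊0.03018/0.00416667⌋ = 7.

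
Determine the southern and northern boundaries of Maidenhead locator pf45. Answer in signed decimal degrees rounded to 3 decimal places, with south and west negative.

-35.000, -34.000

Field P=15, F=5: +15·20° lon, +5·10° lat → SW at lon 120°, lat -40°.
Square 4, 5: +4·2° lon, +5·1° lat → SW at lon 128°, lat -35°.
Cell spans 2° lon × 1° lat.
south -35.000, north -34.000.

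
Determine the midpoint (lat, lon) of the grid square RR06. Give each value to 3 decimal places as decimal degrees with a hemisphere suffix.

86.500° N, 161.000° E

Field R=17, R=17: +17·20° lon, +17·10° lat → SW at lon 160°, lat 80°.
Square 0, 6: +0·2° lon, +6·1° lat → SW at lon 160°, lat 86°.
Cell spans 2° lon × 1° lat. Centre is SW corner plus half of each.
latitude 86.500° N, longitude 161.000° E.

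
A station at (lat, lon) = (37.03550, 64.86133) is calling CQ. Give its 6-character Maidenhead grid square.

MM27ka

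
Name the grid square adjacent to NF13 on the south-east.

NF22

Longitude square 1; +1 → 2.
Latitude square 3; −1 → 2.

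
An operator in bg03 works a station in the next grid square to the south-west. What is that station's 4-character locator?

Longitude square 0; −1 → -1, wraps to 9, carry into field.
Longitude field B = 1; −1 → 0 = A.
Latitude square 3; −1 → 2.

AG92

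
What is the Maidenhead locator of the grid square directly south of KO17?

Latitude square 7; −1 → 6.
The longitude characters are unchanged.

KO16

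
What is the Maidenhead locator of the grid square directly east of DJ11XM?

DJ21am

Longitude subsquare x = 23; +1 → 24, wraps to 0 = a, carry into square.
Longitude square 1; +1 → 2.
The latitude characters are unchanged.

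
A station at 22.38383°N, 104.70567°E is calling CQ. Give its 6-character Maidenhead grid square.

Offset from 180°W / 90°S: lon 284.7057°, lat 112.3838°.
Field: 284.7057/20 → 14 → O, 112.3838/10 → 11 → L; chars OL.
Square: 4.7057/2 → 2, 2.3838/1 → 2; chars 22.
Subsquare: 0.7057/0.0833333 → 8 → i, 0.3838/0.0416667 → 9 → j; chars ij.

OL22ij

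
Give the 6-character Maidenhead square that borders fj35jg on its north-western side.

FJ35ih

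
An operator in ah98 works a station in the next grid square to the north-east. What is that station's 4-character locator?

BH09

Longitude square 9; +1 → 10, wraps to 0, carry into field.
Longitude field A = 0; +1 → 1 = B.
Latitude square 8; +1 → 9.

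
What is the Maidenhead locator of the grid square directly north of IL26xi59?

Latitude extended square 9; +1 → 10, wraps to 0, carry into subsquare.
Latitude subsquare i = 8; +1 → 9 = j.
The longitude characters are unchanged.

IL26xj50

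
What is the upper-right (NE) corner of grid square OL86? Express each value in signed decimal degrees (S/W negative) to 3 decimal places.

27.000, 118.000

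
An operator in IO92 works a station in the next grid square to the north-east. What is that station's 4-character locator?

Longitude square 9; +1 → 10, wraps to 0, carry into field.
Longitude field I = 8; +1 → 9 = J.
Latitude square 2; +1 → 3.

JO03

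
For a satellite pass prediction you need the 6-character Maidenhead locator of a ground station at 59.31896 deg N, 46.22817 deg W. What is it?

GO69vh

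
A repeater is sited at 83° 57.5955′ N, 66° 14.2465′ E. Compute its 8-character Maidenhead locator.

MR33cx80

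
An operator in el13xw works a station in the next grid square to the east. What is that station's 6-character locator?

EL23aw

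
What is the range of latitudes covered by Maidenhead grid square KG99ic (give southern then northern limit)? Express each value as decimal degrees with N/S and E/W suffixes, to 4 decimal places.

Field K=10, G=6: +10·20° lon, +6·10° lat → SW at lon 20°, lat -30°.
Square 9, 9: +9·2° lon, +9·1° lat → SW at lon 38°, lat -21°.
Subsquare i=8, c=2: +8·0.0833333° lon, +2·0.0416667° lat → SW at lon 38.6667°, lat -20.9167°.
Cell spans 0.0833333° lon × 0.0416667° lat.
south 20.9167° S, north 20.8750° S.

20.9167° S, 20.8750° S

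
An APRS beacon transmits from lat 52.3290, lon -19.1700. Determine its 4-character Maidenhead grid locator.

IO02

Offset from 180°W / 90°S: lon 160.83°, lat 142.33°.
Field: lon ⌊160.83/20⌋ = 8 → I; lat ⌊142.33/10⌋ = 14 → O.
Square: lon ⌊0.83/2⌋ = 0; lat ⌊2.33/1⌋ = 2.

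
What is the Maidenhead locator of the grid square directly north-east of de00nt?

DE00ou

Longitude subsquare n = 13; +1 → 14 = o.
Latitude subsquare t = 19; +1 → 20 = u.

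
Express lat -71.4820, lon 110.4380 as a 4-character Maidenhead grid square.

Shift to the Maidenhead origin (180°W, 90°S): lon 290.44, lat 18.52.
Field (20°×10°, letters A–R): 290.44/20 → 14 → O, 18.52/10 → 1 → B; chars OB.
Square (2°×1°, digits 0–9): 10.44/2 → 5, 8.52/1 → 8; chars 58.

OB58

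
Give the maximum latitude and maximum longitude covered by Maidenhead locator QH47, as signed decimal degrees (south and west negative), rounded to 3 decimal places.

Field Q=16, H=7: +16·20° lon, +7·10° lat → SW at lon 140°, lat -20°.
Square 4, 7: +4·2° lon, +7·1° lat → SW at lon 148°, lat -13°.
Cell spans 2° lon × 1° lat. NE corner is SW corner plus one full cell.
latitude -12.000, longitude 150.000.

-12.000, 150.000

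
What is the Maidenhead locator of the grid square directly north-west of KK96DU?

Longitude subsquare d = 3; −1 → 2 = c.
Latitude subsquare u = 20; +1 → 21 = v.

KK96cv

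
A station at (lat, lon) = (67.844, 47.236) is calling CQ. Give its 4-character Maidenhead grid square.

Add 180° to longitude and 90° to latitude: 227.24, 157.84.
Field: 227.24/20 → 11 → L, 157.84/10 → 15 → P; chars LP.
Square: 7.24/2 → 3, 7.84/1 → 7; chars 37.

LP37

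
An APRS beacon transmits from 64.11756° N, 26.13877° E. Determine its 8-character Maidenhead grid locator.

KP34bc68

Shift to the Maidenhead origin (180°W, 90°S): lon 206.13877, lat 154.11756.
Field: 206.13877/20 → 10 → K, 154.11756/10 → 15 → P; chars KP.
Square: 6.13877/2 → 3, 4.11756/1 → 4; chars 34.
Subsquare: 0.13877/0.0833333 → 1 → b, 0.11756/0.0416667 → 2 → c; chars bc.
Extended square: 0.05544/0.00833333 → 6, 0.03423/0.00416667 → 8; chars 68.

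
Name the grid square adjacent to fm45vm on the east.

FM45wm

Longitude subsquare v = 21; +1 → 22 = w.
The latitude characters are unchanged.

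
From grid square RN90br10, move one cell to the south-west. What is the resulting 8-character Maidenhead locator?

Longitude extended square 1; −1 → 0.
Latitude extended square 0; −1 → -1, wraps to 9, carry into subsquare.
Latitude subsquare r = 17; −1 → 16 = q.

RN90bq09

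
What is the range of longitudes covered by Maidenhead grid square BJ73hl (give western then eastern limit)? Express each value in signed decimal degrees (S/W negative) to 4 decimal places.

-145.4167, -145.3333

Field B=1, J=9: +1·20° lon, +9·10° lat → SW at lon -160°, lat 0°.
Square 7, 3: +7·2° lon, +3·1° lat → SW at lon -146°, lat 3°.
Subsquare h=7, l=11: +7·0.0833333° lon, +11·0.0416667° lat → SW at lon -145.417°, lat 3.45833°.
Cell spans 0.0833333° lon × 0.0416667° lat.
west -145.4167, east -145.3333.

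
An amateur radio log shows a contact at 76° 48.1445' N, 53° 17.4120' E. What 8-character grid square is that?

LQ66pt42

Shift to the Maidenhead origin (180°W, 90°S): lon 233.29020, lat 166.80241.
Field: lon ⌊233.29020/20⌋ = 11 → L; lat ⌊166.80241/10⌋ = 16 → Q.
Square: lon ⌊13.29020/2⌋ = 6; lat ⌊6.80241/1⌋ = 6.
Subsquare: lon ⌊1.29020/0.0833333⌋ = 15 → p; lat ⌊0.80241/0.0416667⌋ = 19 → t.
Extended square: lon ⌊0.04020/0.00833333⌋ = 4; lat ⌊0.01074/0.00416667⌋ = 2.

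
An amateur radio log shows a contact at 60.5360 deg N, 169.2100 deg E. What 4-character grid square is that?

RP40

Shift to the Maidenhead origin (180°W, 90°S): lon 349.21, lat 150.54.
Field: lon ⌊349.21/20⌋ = 17 → R; lat ⌊150.54/10⌋ = 15 → P.
Square: lon ⌊9.21/2⌋ = 4; lat ⌊0.54/1⌋ = 0.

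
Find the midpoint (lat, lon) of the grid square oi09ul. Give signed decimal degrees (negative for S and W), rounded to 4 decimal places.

Field O=14, I=8: +14·20° lon, +8·10° lat → SW at lon 100°, lat -10°.
Square 0, 9: +0·2° lon, +9·1° lat → SW at lon 100°, lat -1°.
Subsquare u=20, l=11: +20·0.0833333° lon, +11·0.0416667° lat → SW at lon 101.667°, lat -0.541667°.
Cell spans 0.0833333° lon × 0.0416667° lat. Centre is SW corner plus half of each.
latitude -0.5208, longitude 101.7083.

-0.5208, 101.7083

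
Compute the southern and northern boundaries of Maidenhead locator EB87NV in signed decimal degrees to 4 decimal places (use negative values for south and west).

-72.1250, -72.0833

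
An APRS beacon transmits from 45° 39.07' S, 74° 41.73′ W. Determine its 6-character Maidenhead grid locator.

Shift to the Maidenhead origin (180°W, 90°S): lon 105.3045, lat 44.3488.
Field: 105.3045/20 → 5 → F, 44.3488/10 → 4 → E; chars FE.
Square: 5.3045/2 → 2, 4.3488/1 → 4; chars 24.
Subsquare: 1.3045/0.0833333 → 15 → p, 0.3488/0.0416667 → 8 → i; chars pi.

FE24pi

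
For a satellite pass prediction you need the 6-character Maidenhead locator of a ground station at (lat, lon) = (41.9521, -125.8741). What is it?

Offset from 180°W / 90°S: lon 54.1259°, lat 131.9521°.
Field: 54.1259/20 → 2 → C, 131.9521/10 → 13 → N; chars CN.
Square: 14.1259/2 → 7, 1.9521/1 → 1; chars 71.
Subsquare: 0.1259/0.0833333 → 1 → b, 0.9521/0.0416667 → 22 → w; chars bw.

CN71bw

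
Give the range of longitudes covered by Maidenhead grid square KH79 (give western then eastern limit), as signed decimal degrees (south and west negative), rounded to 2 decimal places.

34.00, 36.00

Field K=10, H=7: +10·20° lon, +7·10° lat → SW at lon 20°, lat -20°.
Square 7, 9: +7·2° lon, +9·1° lat → SW at lon 34°, lat -11°.
Cell spans 2° lon × 1° lat.
west 34.00, east 36.00.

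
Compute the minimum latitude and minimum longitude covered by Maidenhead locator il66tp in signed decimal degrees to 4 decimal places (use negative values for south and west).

26.6250, -6.4167

Field I=8, L=11: +8·20° lon, +11·10° lat → SW at lon -20°, lat 20°.
Square 6, 6: +6·2° lon, +6·1° lat → SW at lon -8°, lat 26°.
Subsquare t=19, p=15: +19·0.0833333° lon, +15·0.0416667° lat → SW at lon -6.41667°, lat 26.625°.
latitude 26.6250, longitude -6.4167.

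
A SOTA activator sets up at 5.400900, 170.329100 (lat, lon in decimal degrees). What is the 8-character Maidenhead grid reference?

RJ55dj96

Add 180° to longitude and 90° to latitude: 350.32910, 95.40090.
Field: lon ⌊350.32910/20⌋ = 17 → R; lat ⌊95.40090/10⌋ = 9 → J.
Square: lon ⌊10.32910/2⌋ = 5; lat ⌊5.40090/1⌋ = 5.
Subsquare: lon ⌊0.32910/0.0833333⌋ = 3 → d; lat ⌊0.40090/0.0416667⌋ = 9 → j.
Extended square: lon ⌊0.07910/0.00833333⌋ = 9; lat ⌊0.02590/0.00416667⌋ = 6.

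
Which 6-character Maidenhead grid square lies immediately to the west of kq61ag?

Longitude subsquare a = 0; −1 → -1, wraps to 23 = x, carry into square.
Longitude square 6; −1 → 5.
The latitude characters are unchanged.

KQ51xg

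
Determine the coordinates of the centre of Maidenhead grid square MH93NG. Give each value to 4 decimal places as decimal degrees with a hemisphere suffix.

16.7292° S, 79.1250° E

Field M=12, H=7: +12·20° lon, +7·10° lat → SW at lon 60°, lat -20°.
Square 9, 3: +9·2° lon, +3·1° lat → SW at lon 78°, lat -17°.
Subsquare n=13, g=6: +13·0.0833333° lon, +6·0.0416667° lat → SW at lon 79.0833°, lat -16.75°.
Cell spans 0.0833333° lon × 0.0416667° lat. Centre is SW corner plus half of each.
latitude 16.7292° S, longitude 79.1250° E.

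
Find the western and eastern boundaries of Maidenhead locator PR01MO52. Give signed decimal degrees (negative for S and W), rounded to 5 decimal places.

Field P=15, R=17: +15·20° lon, +17·10° lat → SW at lon 120°, lat 80°.
Square 0, 1: +0·2° lon, +1·1° lat → SW at lon 120°, lat 81°.
Subsquare m=12, o=14: +12·0.0833333° lon, +14·0.0416667° lat → SW at lon 121°, lat 81.5833°.
Extended square 5, 2: +5·0.00833333° lon, +2·0.00416667° lat → SW at lon 121.042°, lat 81.5917°.
Cell spans 0.00833333° lon × 0.00416667° lat.
west 121.04167, east 121.05000.

121.04167, 121.05000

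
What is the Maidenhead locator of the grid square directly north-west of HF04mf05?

HF04lf96

Longitude extended square 0; −1 → -1, wraps to 9, carry into subsquare.
Longitude subsquare m = 12; −1 → 11 = l.
Latitude extended square 5; +1 → 6.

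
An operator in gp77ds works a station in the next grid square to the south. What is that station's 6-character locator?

Latitude subsquare s = 18; −1 → 17 = r.
The longitude characters are unchanged.

GP77dr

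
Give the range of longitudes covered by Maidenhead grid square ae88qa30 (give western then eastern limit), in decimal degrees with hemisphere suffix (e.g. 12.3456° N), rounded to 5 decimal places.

162.64167° W, 162.63333° W

Field A=0, E=4: +0·20° lon, +4·10° lat → SW at lon -180°, lat -50°.
Square 8, 8: +8·2° lon, +8·1° lat → SW at lon -164°, lat -42°.
Subsquare q=16, a=0: +16·0.0833333° lon, +0·0.0416667° lat → SW at lon -162.667°, lat -42°.
Extended square 3, 0: +3·0.00833333° lon, +0·0.00416667° lat → SW at lon -162.642°, lat -42°.
Cell spans 0.00833333° lon × 0.00416667° lat.
west 162.64167° W, east 162.63333° W.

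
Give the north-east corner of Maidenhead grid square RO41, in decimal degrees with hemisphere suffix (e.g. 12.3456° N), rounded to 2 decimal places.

Field R=17, O=14: +17·20° lon, +14·10° lat → SW at lon 160°, lat 50°.
Square 4, 1: +4·2° lon, +1·1° lat → SW at lon 168°, lat 51°.
Cell spans 2° lon × 1° lat. NE corner is SW corner plus one full cell.
latitude 52.00° N, longitude 170.00° E.

52.00° N, 170.00° E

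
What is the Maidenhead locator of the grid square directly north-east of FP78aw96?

FP78bw07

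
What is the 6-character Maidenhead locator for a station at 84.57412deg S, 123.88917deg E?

PA15wk

Offset from 180°W / 90°S: lon 303.8892°, lat 5.4259°.
Field (20°×10°, letters A–R): lon ⌊303.8892/20⌋ = 15 → P; lat ⌊5.4259/10⌋ = 0 → A.
Square (2°×1°, digits 0–9): lon ⌊3.8892/2⌋ = 1; lat ⌊5.4259/1⌋ = 5.
Subsquare (5′×2.5′, letters a–x): lon ⌊1.8892/0.0833333⌋ = 22 → w; lat ⌊0.4259/0.0416667⌋ = 10 → k.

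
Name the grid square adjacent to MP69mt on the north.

Latitude subsquare t = 19; +1 → 20 = u.
The longitude characters are unchanged.

MP69mu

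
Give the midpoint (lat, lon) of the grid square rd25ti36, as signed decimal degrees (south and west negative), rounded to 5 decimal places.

Field R=17, D=3: +17·20° lon, +3·10° lat → SW at lon 160°, lat -60°.
Square 2, 5: +2·2° lon, +5·1° lat → SW at lon 164°, lat -55°.
Subsquare t=19, i=8: +19·0.0833333° lon, +8·0.0416667° lat → SW at lon 165.583°, lat -54.6667°.
Extended square 3, 6: +3·0.00833333° lon, +6·0.00416667° lat → SW at lon 165.608°, lat -54.6417°.
Cell spans 0.00833333° lon × 0.00416667° lat. Centre is SW corner plus half of each.
latitude -54.63958, longitude 165.61250.

-54.63958, 165.61250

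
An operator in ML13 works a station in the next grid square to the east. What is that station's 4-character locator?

ML23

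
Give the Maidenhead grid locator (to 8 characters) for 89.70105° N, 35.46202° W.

HR29gq48

Offset from 180°W / 90°S: lon 144.53798°, lat 179.70105°.
Field: lon ⌊144.53798/20⌋ = 7 → H; lat ⌊179.70105/10⌋ = 17 → R.
Square: lon ⌊4.53798/2⌋ = 2; lat ⌊9.70105/1⌋ = 9.
Subsquare: lon ⌊0.53798/0.0833333⌋ = 6 → g; lat ⌊0.70105/0.0416667⌋ = 16 → q.
Extended square: lon ⌊0.03798/0.00833333⌋ = 4; lat ⌊0.03438/0.00416667⌋ = 8.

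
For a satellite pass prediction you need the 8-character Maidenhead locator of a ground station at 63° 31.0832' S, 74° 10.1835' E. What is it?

MC76cl05

Shift to the Maidenhead origin (180°W, 90°S): lon 254.16972, lat 26.48195.
Field (20°×10°, letters A–R): lon ⌊254.16972/20⌋ = 12 → M; lat ⌊26.48195/10⌋ = 2 → C.
Square (2°×1°, digits 0–9): lon ⌊14.16972/2⌋ = 7; lat ⌊6.48195/1⌋ = 6.
Subsquare (5′×2.5′, letters a–x): lon ⌊0.16972/0.0833333⌋ = 2 → c; lat ⌊0.48195/0.0416667⌋ = 11 → l.
Extended square (30″×15″, digits 0–9): lon ⌊0.00306/0.00833333⌋ = 0; lat ⌊0.02361/0.00416667⌋ = 5.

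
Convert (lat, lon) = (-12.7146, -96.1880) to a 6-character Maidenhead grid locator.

EH17vg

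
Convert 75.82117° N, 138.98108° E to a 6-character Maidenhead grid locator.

PQ95lt

Offset from 180°W / 90°S: lon 318.9811°, lat 165.8212°.
Field (20°×10°, letters A–R): 318.9811/20 → 15 → P, 165.8212/10 → 16 → Q; chars PQ.
Square (2°×1°, digits 0–9): 18.9811/2 → 9, 5.8212/1 → 5; chars 95.
Subsquare (5′×2.5′, letters a–x): 0.9811/0.0833333 → 11 → l, 0.8212/0.0416667 → 19 → t; chars lt.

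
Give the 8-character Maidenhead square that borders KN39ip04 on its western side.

Longitude extended square 0; −1 → -1, wraps to 9, carry into subsquare.
Longitude subsquare i = 8; −1 → 7 = h.
The latitude characters are unchanged.

KN39hp94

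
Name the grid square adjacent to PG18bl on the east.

PG18cl

Longitude subsquare b = 1; +1 → 2 = c.
The latitude characters are unchanged.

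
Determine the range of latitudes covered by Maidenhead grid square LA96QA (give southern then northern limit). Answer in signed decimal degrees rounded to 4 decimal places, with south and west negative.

-84.0000, -83.9583

Field L=11, A=0: +11·20° lon, +0·10° lat → SW at lon 40°, lat -90°.
Square 9, 6: +9·2° lon, +6·1° lat → SW at lon 58°, lat -84°.
Subsquare q=16, a=0: +16·0.0833333° lon, +0·0.0416667° lat → SW at lon 59.3333°, lat -84°.
Cell spans 0.0833333° lon × 0.0416667° lat.
south -84.0000, north -83.9583.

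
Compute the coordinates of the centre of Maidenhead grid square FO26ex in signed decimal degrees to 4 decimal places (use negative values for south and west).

56.9792, -75.6250

Field F=5, O=14: +5·20° lon, +14·10° lat → SW at lon -80°, lat 50°.
Square 2, 6: +2·2° lon, +6·1° lat → SW at lon -76°, lat 56°.
Subsquare e=4, x=23: +4·0.0833333° lon, +23·0.0416667° lat → SW at lon -75.6667°, lat 56.9583°.
Cell spans 0.0833333° lon × 0.0416667° lat. Centre is SW corner plus half of each.
latitude 56.9792, longitude -75.6250.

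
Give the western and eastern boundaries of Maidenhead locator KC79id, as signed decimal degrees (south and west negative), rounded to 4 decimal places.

34.6667, 34.7500

Field K=10, C=2: +10·20° lon, +2·10° lat → SW at lon 20°, lat -70°.
Square 7, 9: +7·2° lon, +9·1° lat → SW at lon 34°, lat -61°.
Subsquare i=8, d=3: +8·0.0833333° lon, +3·0.0416667° lat → SW at lon 34.6667°, lat -60.875°.
Cell spans 0.0833333° lon × 0.0416667° lat.
west 34.6667, east 34.7500.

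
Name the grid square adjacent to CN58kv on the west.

Longitude subsquare k = 10; −1 → 9 = j.
The latitude characters are unchanged.

CN58jv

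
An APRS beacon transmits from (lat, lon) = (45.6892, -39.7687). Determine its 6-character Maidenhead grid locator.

HN05cq

Offset from 180°W / 90°S: lon 140.2313°, lat 135.6892°.
Field: lon ⌊140.2313/20⌋ = 7 → H; lat ⌊135.6892/10⌋ = 13 → N.
Square: lon ⌊0.2313/2⌋ = 0; lat ⌊5.6892/1⌋ = 5.
Subsquare: lon ⌊0.2313/0.0833333⌋ = 2 → c; lat ⌊0.6892/0.0416667⌋ = 16 → q.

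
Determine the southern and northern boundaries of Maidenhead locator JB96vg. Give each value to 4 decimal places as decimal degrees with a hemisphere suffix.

Field J=9, B=1: +9·20° lon, +1·10° lat → SW at lon 0°, lat -80°.
Square 9, 6: +9·2° lon, +6·1° lat → SW at lon 18°, lat -74°.
Subsquare v=21, g=6: +21·0.0833333° lon, +6·0.0416667° lat → SW at lon 19.75°, lat -73.75°.
Cell spans 0.0833333° lon × 0.0416667° lat.
south 73.7500° S, north 73.7083° S.

73.7500° S, 73.7083° S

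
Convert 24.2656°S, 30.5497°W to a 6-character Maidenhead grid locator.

Shift to the Maidenhead origin (180°W, 90°S): lon 149.4503, lat 65.7344.
Field: lon ⌊149.4503/20⌋ = 7 → H; lat ⌊65.7344/10⌋ = 6 → G.
Square: lon ⌊9.4503/2⌋ = 4; lat ⌊5.7344/1⌋ = 5.
Subsquare: lon ⌊1.4503/0.0833333⌋ = 17 → r; lat ⌊0.7344/0.0416667⌋ = 17 → r.

HG45rr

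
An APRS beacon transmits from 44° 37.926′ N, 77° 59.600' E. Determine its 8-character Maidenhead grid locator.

Add 180° to longitude and 90° to latitude: 257.99333, 134.63210.
Field (20°×10°, letters A–R): lon ⌊257.99333/20⌋ = 12 → M; lat ⌊134.63210/10⌋ = 13 → N.
Square (2°×1°, digits 0–9): lon ⌊17.99333/2⌋ = 8; lat ⌊4.63210/1⌋ = 4.
Subsquare (5′×2.5′, letters a–x): lon ⌊1.99333/0.0833333⌋ = 23 → x; lat ⌊0.63210/0.0416667⌋ = 15 → p.
Extended square (30″×15″, digits 0–9): lon ⌊0.07667/0.00833333⌋ = 9; lat ⌊0.00710/0.00416667⌋ = 1.

MN84xp91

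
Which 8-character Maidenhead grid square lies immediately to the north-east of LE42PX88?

LE42px99

Longitude extended square 8; +1 → 9.
Latitude extended square 8; +1 → 9.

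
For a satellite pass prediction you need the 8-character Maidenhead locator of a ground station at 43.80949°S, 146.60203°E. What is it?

Offset from 180°W / 90°S: lon 326.60203°, lat 46.19051°.
Field: lon ⌊326.60203/20⌋ = 16 → Q; lat ⌊46.19051/10⌋ = 4 → E.
Square: lon ⌊6.60203/2⌋ = 3; lat ⌊6.19051/1⌋ = 6.
Subsquare: lon ⌊0.60203/0.0833333⌋ = 7 → h; lat ⌊0.19051/0.0416667⌋ = 4 → e.
Extended square: lon ⌊0.01870/0.00833333⌋ = 2; lat ⌊0.02384/0.00416667⌋ = 5.

QE36he25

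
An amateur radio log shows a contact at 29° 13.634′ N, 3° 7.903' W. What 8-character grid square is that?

Offset from 180°W / 90°S: lon 176.86828°, lat 119.22723°.
Field: 176.86828/20 → 8 → I, 119.22723/10 → 11 → L; chars IL.
Square: 16.86828/2 → 8, 9.22723/1 → 9; chars 89.
Subsquare: 0.86828/0.0833333 → 10 → k, 0.22723/0.0416667 → 5 → f; chars kf.
Extended square: 0.03495/0.00833333 → 4, 0.01890/0.00416667 → 4; chars 44.

IL89kf44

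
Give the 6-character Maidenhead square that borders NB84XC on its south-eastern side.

NB94ab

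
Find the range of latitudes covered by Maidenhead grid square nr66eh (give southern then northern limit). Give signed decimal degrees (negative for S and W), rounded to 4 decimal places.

Field N=13, R=17: +13·20° lon, +17·10° lat → SW at lon 80°, lat 80°.
Square 6, 6: +6·2° lon, +6·1° lat → SW at lon 92°, lat 86°.
Subsquare e=4, h=7: +4·0.0833333° lon, +7·0.0416667° lat → SW at lon 92.3333°, lat 86.2917°.
Cell spans 0.0833333° lon × 0.0416667° lat.
south 86.2917, north 86.3333.

86.2917, 86.3333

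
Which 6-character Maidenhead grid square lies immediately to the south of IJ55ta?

IJ54tx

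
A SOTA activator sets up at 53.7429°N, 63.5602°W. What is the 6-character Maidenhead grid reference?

Offset from 180°W / 90°S: lon 116.4398°, lat 143.7429°.
Field: lon ⌊116.4398/20⌋ = 5 → F; lat ⌊143.7429/10⌋ = 14 → O.
Square: lon ⌊16.4398/2⌋ = 8; lat ⌊3.7429/1⌋ = 3.
Subsquare: lon ⌊0.4398/0.0833333⌋ = 5 → f; lat ⌊0.7429/0.0416667⌋ = 17 → r.

FO83fr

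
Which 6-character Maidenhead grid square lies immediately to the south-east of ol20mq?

Longitude subsquare m = 12; +1 → 13 = n.
Latitude subsquare q = 16; −1 → 15 = p.

OL20np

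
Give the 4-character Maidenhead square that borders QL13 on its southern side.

QL12

Latitude square 3; −1 → 2.
The longitude characters are unchanged.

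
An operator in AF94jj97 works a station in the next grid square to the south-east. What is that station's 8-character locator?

AF94kj06

Longitude extended square 9; +1 → 10, wraps to 0, carry into subsquare.
Longitude subsquare j = 9; +1 → 10 = k.
Latitude extended square 7; −1 → 6.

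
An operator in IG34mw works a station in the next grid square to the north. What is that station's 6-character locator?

IG34mx

Latitude subsquare w = 22; +1 → 23 = x.
The longitude characters are unchanged.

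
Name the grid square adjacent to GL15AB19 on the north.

GL15ac10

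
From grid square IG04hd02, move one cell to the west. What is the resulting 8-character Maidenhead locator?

Longitude extended square 0; −1 → -1, wraps to 9, carry into subsquare.
Longitude subsquare h = 7; −1 → 6 = g.
The latitude characters are unchanged.

IG04gd92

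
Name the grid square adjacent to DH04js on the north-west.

Longitude subsquare j = 9; −1 → 8 = i.
Latitude subsquare s = 18; +1 → 19 = t.

DH04it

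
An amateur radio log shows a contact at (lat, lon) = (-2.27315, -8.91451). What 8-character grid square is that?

Shift to the Maidenhead origin (180°W, 90°S): lon 171.08549, lat 87.72685.
Field: 171.08549/20 → 8 → I, 87.72685/10 → 8 → I; chars II.
Square: 11.08549/2 → 5, 7.72685/1 → 7; chars 57.
Subsquare: 1.08549/0.0833333 → 13 → n, 0.72685/0.0416667 → 17 → r; chars nr.
Extended square: 0.00216/0.00833333 → 0, 0.01852/0.00416667 → 4; chars 04.

II57nr04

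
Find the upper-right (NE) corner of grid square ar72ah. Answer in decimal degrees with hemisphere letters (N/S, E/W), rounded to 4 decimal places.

82.3333° N, 165.9167° W

Field A=0, R=17: +0·20° lon, +17·10° lat → SW at lon -180°, lat 80°.
Square 7, 2: +7·2° lon, +2·1° lat → SW at lon -166°, lat 82°.
Subsquare a=0, h=7: +0·0.0833333° lon, +7·0.0416667° lat → SW at lon -166°, lat 82.2917°.
Cell spans 0.0833333° lon × 0.0416667° lat. NE corner is SW corner plus one full cell.
latitude 82.3333° N, longitude 165.9167° W.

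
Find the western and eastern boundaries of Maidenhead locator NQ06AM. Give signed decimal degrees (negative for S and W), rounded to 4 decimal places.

80.0000, 80.0833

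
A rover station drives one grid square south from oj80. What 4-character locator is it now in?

OI89

Latitude square 0; −1 → -1, wraps to 9, carry into field.
Latitude field J = 9; −1 → 8 = I.
The longitude characters are unchanged.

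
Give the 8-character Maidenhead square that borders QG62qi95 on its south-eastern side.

QG62ri04

Longitude extended square 9; +1 → 10, wraps to 0, carry into subsquare.
Longitude subsquare q = 16; +1 → 17 = r.
Latitude extended square 5; −1 → 4.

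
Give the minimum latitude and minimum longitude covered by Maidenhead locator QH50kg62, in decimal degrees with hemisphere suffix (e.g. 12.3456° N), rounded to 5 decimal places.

19.74167° S, 150.88333° E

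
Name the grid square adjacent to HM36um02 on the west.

HM36tm92

Longitude extended square 0; −1 → -1, wraps to 9, carry into subsquare.
Longitude subsquare u = 20; −1 → 19 = t.
The latitude characters are unchanged.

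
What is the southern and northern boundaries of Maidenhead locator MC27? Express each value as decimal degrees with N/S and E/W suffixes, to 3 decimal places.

Field M=12, C=2: +12·20° lon, +2·10° lat → SW at lon 60°, lat -70°.
Square 2, 7: +2·2° lon, +7·1° lat → SW at lon 64°, lat -63°.
Cell spans 2° lon × 1° lat.
south 63.000° S, north 62.000° S.

63.000° S, 62.000° S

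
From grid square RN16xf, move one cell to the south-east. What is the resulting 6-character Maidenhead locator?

RN26ae

Longitude subsquare x = 23; +1 → 24, wraps to 0 = a, carry into square.
Longitude square 1; +1 → 2.
Latitude subsquare f = 5; −1 → 4 = e.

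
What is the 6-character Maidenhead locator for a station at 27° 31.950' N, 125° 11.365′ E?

PL27om

Shift to the Maidenhead origin (180°W, 90°S): lon 305.1894, lat 117.5325.
Field: 305.1894/20 → 15 → P, 117.5325/10 → 11 → L; chars PL.
Square: 5.1894/2 → 2, 7.5325/1 → 7; chars 27.
Subsquare: 1.1894/0.0833333 → 14 → o, 0.5325/0.0416667 → 12 → m; chars om.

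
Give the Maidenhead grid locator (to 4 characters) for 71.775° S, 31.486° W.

HB48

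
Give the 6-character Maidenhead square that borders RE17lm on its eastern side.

RE17mm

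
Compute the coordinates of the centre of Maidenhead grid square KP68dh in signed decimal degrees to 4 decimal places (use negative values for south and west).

68.3125, 32.2917

Field K=10, P=15: +10·20° lon, +15·10° lat → SW at lon 20°, lat 60°.
Square 6, 8: +6·2° lon, +8·1° lat → SW at lon 32°, lat 68°.
Subsquare d=3, h=7: +3·0.0833333° lon, +7·0.0416667° lat → SW at lon 32.25°, lat 68.2917°.
Cell spans 0.0833333° lon × 0.0416667° lat. Centre is SW corner plus half of each.
latitude 68.3125, longitude 32.2917.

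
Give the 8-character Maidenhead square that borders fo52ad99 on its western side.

FO52ad89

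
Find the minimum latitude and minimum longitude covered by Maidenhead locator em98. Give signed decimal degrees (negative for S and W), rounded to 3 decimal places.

38.000, -82.000

Field E=4, M=12: +4·20° lon, +12·10° lat → SW at lon -100°, lat 30°.
Square 9, 8: +9·2° lon, +8·1° lat → SW at lon -82°, lat 38°.
latitude 38.000, longitude -82.000.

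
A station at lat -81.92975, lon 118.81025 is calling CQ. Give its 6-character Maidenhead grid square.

OA98jb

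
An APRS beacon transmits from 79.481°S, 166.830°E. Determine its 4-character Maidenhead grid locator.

RB30

Offset from 180°W / 90°S: lon 346.83°, lat 10.52°.
Field: 346.83/20 → 17 → R, 10.52/10 → 1 → B; chars RB.
Square: 6.83/2 → 3, 0.52/1 → 0; chars 30.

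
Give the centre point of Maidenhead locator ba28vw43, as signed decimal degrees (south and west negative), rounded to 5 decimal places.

Field B=1, A=0: +1·20° lon, +0·10° lat → SW at lon -160°, lat -90°.
Square 2, 8: +2·2° lon, +8·1° lat → SW at lon -156°, lat -82°.
Subsquare v=21, w=22: +21·0.0833333° lon, +22·0.0416667° lat → SW at lon -154.25°, lat -81.0833°.
Extended square 4, 3: +4·0.00833333° lon, +3·0.00416667° lat → SW at lon -154.217°, lat -81.0708°.
Cell spans 0.00833333° lon × 0.00416667° lat. Centre is SW corner plus half of each.
latitude -81.06875, longitude -154.21250.

-81.06875, -154.21250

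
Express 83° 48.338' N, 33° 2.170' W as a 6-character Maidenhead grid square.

HR33lt

Offset from 180°W / 90°S: lon 146.9638°, lat 173.8056°.
Field (20°×10°, letters A–R): lon ⌊146.9638/20⌋ = 7 → H; lat ⌊173.8056/10⌋ = 17 → R.
Square (2°×1°, digits 0–9): lon ⌊6.9638/2⌋ = 3; lat ⌊3.8056/1⌋ = 3.
Subsquare (5′×2.5′, letters a–x): lon ⌊0.9638/0.0833333⌋ = 11 → l; lat ⌊0.8056/0.0416667⌋ = 19 → t.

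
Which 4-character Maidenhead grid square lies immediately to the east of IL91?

Longitude square 9; +1 → 10, wraps to 0, carry into field.
Longitude field I = 8; +1 → 9 = J.
The latitude characters are unchanged.

JL01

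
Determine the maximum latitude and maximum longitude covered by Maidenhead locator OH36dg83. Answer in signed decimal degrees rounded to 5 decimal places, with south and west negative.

Field O=14, H=7: +14·20° lon, +7·10° lat → SW at lon 100°, lat -20°.
Square 3, 6: +3·2° lon, +6·1° lat → SW at lon 106°, lat -14°.
Subsquare d=3, g=6: +3·0.0833333° lon, +6·0.0416667° lat → SW at lon 106.25°, lat -13.75°.
Extended square 8, 3: +8·0.00833333° lon, +3·0.00416667° lat → SW at lon 106.317°, lat -13.7375°.
Cell spans 0.00833333° lon × 0.00416667° lat. NE corner is SW corner plus one full cell.
latitude -13.73333, longitude 106.32500.

-13.73333, 106.32500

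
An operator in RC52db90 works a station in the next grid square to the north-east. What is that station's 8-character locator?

RC52eb01

Longitude extended square 9; +1 → 10, wraps to 0, carry into subsquare.
Longitude subsquare d = 3; +1 → 4 = e.
Latitude extended square 0; +1 → 1.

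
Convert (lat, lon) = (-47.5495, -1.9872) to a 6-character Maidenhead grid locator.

IE92ak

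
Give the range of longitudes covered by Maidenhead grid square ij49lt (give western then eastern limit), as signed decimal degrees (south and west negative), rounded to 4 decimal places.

-11.0833, -11.0000

Field I=8, J=9: +8·20° lon, +9·10° lat → SW at lon -20°, lat 0°.
Square 4, 9: +4·2° lon, +9·1° lat → SW at lon -12°, lat 9°.
Subsquare l=11, t=19: +11·0.0833333° lon, +19·0.0416667° lat → SW at lon -11.0833°, lat 9.79167°.
Cell spans 0.0833333° lon × 0.0416667° lat.
west -11.0833, east -11.0000.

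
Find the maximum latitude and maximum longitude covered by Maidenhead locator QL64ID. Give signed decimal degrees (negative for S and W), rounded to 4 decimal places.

Field Q=16, L=11: +16·20° lon, +11·10° lat → SW at lon 140°, lat 20°.
Square 6, 4: +6·2° lon, +4·1° lat → SW at lon 152°, lat 24°.
Subsquare i=8, d=3: +8·0.0833333° lon, +3·0.0416667° lat → SW at lon 152.667°, lat 24.125°.
Cell spans 0.0833333° lon × 0.0416667° lat. NE corner is SW corner plus one full cell.
latitude 24.1667, longitude 152.7500.

24.1667, 152.7500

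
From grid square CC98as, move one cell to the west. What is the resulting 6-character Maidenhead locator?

CC88xs

Longitude subsquare a = 0; −1 → -1, wraps to 23 = x, carry into square.
Longitude square 9; −1 → 8.
The latitude characters are unchanged.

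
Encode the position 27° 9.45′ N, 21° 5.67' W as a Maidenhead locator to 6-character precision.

HL97kd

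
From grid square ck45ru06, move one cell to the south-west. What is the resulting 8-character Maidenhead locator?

CK45qu95

Longitude extended square 0; −1 → -1, wraps to 9, carry into subsquare.
Longitude subsquare r = 17; −1 → 16 = q.
Latitude extended square 6; −1 → 5.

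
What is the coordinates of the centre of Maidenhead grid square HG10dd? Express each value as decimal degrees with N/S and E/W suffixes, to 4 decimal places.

29.8542° S, 37.7083° W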